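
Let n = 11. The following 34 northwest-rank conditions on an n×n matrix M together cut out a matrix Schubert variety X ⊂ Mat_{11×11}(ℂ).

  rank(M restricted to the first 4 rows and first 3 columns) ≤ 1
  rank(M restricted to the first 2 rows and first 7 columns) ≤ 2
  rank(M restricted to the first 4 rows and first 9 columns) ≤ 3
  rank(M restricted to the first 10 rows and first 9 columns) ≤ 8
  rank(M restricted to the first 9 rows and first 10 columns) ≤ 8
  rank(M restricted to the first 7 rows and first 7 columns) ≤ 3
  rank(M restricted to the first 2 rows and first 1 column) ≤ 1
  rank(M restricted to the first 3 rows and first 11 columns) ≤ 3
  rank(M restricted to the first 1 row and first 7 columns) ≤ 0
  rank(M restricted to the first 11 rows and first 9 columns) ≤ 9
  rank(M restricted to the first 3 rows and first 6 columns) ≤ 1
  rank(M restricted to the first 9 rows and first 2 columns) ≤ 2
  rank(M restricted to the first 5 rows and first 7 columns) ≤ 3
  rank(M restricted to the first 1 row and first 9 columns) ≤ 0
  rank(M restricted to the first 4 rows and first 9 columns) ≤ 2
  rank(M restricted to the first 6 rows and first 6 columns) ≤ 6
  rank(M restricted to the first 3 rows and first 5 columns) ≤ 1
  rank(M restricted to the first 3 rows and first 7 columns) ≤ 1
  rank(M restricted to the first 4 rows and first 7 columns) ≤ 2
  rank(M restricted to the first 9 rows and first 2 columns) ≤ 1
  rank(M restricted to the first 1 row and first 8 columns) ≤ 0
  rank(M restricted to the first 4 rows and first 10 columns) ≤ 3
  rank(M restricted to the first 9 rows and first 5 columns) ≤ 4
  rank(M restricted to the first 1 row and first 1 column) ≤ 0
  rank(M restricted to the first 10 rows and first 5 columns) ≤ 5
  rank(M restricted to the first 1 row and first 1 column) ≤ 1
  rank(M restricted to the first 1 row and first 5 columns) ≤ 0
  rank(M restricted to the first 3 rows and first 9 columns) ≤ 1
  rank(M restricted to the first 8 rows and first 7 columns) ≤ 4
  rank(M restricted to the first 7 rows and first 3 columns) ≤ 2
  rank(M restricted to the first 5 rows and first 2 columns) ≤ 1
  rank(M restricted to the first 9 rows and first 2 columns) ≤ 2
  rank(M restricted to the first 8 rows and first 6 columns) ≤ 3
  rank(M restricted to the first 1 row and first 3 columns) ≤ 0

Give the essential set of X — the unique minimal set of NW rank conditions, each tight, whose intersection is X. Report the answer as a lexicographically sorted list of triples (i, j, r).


Recovering R(i,j) via the rank-extension bound from the 34 conditions:

  row 1: 0  0  0  0  0  0  0  0  0  1  1
  row 2: 1  1  1  1  1  1  1  1  1  2  2
  row 3: 1  1  1  1  1  1  1  1  1  2  3
  row 4: 1  1  1  2  2  2  2  2  2  3  4
  row 5: 1  1  2  3  3  3  3  3  3  4  5
  row 6: 1  1  2  3  3  3  3  4  4  5  6
  row 7: 1  1  2  3  3  3  3  4  5  6  7
  row 8: 1  1  2  3  3  3  4  5  6  7  8
  row 9: 1  1  2  3  4  4  5  6  7  8  9
  row 10: 1  2  3  4  5  5  6  7  8  9  10
  row 11: 1  2  3  4  5  6  7  8  9  10  11

giving w = (10, 1, 11, 4, 3, 8, 9, 7, 5, 2, 6) via Δ²R.

Rothe diagram D(w) (32 cells), 6 SE-corners (essential conditions):

[(1, 9, 0), (3, 9, 1), (4, 3, 1), (7, 7, 3), (8, 6, 3), (9, 2, 1)]


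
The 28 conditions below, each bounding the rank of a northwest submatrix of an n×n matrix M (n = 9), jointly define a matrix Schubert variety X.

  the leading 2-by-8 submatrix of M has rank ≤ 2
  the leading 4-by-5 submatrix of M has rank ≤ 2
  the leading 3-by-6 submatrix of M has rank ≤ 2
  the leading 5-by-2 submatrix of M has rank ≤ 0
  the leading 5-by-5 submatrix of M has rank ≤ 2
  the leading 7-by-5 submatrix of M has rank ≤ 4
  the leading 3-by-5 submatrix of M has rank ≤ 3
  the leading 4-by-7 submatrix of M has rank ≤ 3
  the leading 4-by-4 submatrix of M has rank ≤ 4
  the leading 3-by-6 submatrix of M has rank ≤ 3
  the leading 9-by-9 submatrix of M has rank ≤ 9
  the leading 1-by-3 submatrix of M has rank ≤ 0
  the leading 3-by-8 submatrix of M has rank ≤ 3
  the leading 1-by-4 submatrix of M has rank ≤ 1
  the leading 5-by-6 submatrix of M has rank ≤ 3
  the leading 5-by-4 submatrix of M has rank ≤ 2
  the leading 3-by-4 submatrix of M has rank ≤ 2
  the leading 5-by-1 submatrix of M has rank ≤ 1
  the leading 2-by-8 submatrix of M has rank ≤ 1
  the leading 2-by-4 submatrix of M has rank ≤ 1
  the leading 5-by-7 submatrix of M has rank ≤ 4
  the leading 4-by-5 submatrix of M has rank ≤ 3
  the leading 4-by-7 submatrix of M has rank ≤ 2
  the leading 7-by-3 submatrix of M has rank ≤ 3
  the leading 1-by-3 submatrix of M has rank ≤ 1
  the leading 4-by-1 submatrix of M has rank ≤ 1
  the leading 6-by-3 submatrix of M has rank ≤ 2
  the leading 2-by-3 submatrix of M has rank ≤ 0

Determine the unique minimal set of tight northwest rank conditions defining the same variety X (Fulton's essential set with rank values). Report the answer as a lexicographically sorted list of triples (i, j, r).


Recovering R(i,j) via the rank-extension bound from the 28 conditions:

  R[1]: 0 | 0 | 0 | 1 | 1 | 1 | 1 | 1 | 1
  R[2]: 0 | 0 | 0 | 1 | 1 | 1 | 1 | 1 | 2
  R[3]: 0 | 0 | 1 | 2 | 2 | 2 | 2 | 2 | 3
  R[4]: 0 | 0 | 1 | 2 | 2 | 2 | 2 | 3 | 4
  R[5]: 0 | 0 | 1 | 2 | 2 | 3 | 3 | 4 | 5
  R[6]: 1 | 1 | 2 | 3 | 3 | 4 | 4 | 5 | 6
  R[7]: 1 | 2 | 3 | 4 | 4 | 5 | 5 | 6 | 7
  R[8]: 1 | 2 | 3 | 4 | 5 | 6 | 6 | 7 | 8
  R[9]: 1 | 2 | 3 | 4 | 5 | 6 | 7 | 8 | 9

so w = (4, 9, 3, 8, 6, 1, 2, 5, 7).

Fulton essential set (5 of the 20 Rothe cells):

[(2, 3, 0), (2, 8, 1), (4, 7, 2), (5, 2, 0), (5, 5, 2)]


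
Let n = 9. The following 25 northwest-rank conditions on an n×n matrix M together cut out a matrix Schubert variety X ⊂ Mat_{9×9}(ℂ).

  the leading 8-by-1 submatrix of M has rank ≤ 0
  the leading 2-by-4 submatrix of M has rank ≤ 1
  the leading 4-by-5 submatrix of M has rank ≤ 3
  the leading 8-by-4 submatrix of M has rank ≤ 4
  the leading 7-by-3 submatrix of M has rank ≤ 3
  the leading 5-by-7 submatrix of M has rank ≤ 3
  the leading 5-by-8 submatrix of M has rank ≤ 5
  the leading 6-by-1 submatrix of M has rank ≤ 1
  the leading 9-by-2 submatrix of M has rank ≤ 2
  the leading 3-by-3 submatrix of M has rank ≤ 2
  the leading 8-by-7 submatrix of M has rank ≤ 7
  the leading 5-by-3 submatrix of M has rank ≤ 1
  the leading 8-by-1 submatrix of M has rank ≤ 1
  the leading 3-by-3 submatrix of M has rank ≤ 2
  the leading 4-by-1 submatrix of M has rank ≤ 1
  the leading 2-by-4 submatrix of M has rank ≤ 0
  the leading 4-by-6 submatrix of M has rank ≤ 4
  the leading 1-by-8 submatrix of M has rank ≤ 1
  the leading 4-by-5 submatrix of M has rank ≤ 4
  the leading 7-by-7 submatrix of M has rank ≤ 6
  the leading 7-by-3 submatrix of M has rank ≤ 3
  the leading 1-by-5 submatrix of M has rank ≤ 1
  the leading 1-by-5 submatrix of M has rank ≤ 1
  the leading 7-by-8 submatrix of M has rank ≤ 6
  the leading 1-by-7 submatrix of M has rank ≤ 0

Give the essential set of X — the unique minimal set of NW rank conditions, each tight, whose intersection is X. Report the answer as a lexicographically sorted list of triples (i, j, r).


Rank table r_w(9×9) implied by the 25 constraints:

  row 1: 0, 0, 0, 0, 0, 0, 0, 1, 1
  row 2: 0, 0, 0, 0, 1, 1, 1, 2, 2
  row 3: 0, 1, 1, 1, 2, 2, 2, 3, 3
  row 4: 0, 1, 1, 2, 3, 3, 3, 4, 4
  row 5: 0, 1, 1, 2, 3, 3, 3, 4, 5
  row 6: 0, 1, 2, 3, 4, 4, 4, 5, 6
  row 7: 0, 1, 2, 3, 4, 5, 5, 6, 7
  row 8: 0, 1, 2, 3, 4, 5, 6, 7, 8
  row 9: 1, 2, 3, 4, 5, 6, 7, 8, 9

reading off 1-entries of Δ²R: w = (8, 5, 2, 4, 9, 3, 6, 7, 1).

ℓ(w)=21; the 5 essential cells (i,j,r):

[(1, 7, 0), (2, 4, 0), (5, 3, 1), (5, 7, 3), (8, 1, 0)]


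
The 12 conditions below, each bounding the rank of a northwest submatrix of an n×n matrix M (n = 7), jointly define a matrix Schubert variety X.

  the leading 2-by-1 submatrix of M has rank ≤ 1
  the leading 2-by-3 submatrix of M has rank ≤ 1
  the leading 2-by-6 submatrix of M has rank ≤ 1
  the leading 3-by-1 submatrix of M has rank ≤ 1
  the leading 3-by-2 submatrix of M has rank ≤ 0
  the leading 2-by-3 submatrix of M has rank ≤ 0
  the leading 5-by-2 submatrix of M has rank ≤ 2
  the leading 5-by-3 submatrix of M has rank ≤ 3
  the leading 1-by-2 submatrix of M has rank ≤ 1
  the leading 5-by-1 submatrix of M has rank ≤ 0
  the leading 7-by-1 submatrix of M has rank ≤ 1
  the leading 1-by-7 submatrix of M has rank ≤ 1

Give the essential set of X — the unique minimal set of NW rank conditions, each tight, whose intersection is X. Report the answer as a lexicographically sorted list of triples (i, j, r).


Recovering R(i,j) via the rank-extension bound from the 12 conditions:

  0 | 0 | 0 | 1 | 1 | 1 | 1
  0 | 0 | 0 | 1 | 1 | 1 | 2
  0 | 0 | 1 | 2 | 2 | 2 | 3
  0 | 1 | 2 | 3 | 3 | 3 | 4
  0 | 1 | 2 | 3 | 4 | 4 | 5
  1 | 2 | 3 | 4 | 5 | 5 | 6
  1 | 2 | 3 | 4 | 5 | 6 | 7

so w = (4, 7, 3, 2, 5, 1, 6).

4 SE-corners of the 12-cell Rothe diagram give Ess(w):

[(2, 3, 0), (2, 6, 1), (3, 2, 0), (5, 1, 0)]


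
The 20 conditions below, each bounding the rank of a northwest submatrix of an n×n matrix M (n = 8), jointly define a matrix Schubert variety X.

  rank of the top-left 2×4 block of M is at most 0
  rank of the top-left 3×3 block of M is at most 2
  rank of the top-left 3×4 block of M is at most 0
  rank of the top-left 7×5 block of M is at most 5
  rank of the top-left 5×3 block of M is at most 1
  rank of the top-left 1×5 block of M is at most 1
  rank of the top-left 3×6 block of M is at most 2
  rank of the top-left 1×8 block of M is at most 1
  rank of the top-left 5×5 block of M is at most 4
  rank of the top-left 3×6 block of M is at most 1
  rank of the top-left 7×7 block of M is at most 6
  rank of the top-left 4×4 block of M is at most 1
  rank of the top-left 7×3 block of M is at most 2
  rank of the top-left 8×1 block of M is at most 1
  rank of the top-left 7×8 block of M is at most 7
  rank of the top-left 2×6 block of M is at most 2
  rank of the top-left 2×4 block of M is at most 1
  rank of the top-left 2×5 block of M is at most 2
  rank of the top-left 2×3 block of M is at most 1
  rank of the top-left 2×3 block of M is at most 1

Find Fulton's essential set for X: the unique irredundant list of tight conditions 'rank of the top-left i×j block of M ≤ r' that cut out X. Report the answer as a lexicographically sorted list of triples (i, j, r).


The tightest implied rank at each (i,j), from the 20 conditions:

  row 1: 0, 0, 0, 0, 1, 1, 1, 1
  row 2: 0, 0, 0, 0, 1, 1, 2, 2
  row 3: 0, 0, 0, 0, 1, 1, 2, 3
  row 4: 1, 1, 1, 1, 2, 2, 3, 4
  row 5: 1, 1, 1, 2, 3, 3, 4, 5
  row 6: 1, 2, 2, 3, 4, 4, 5, 6
  row 7: 1, 2, 2, 3, 4, 5, 6, 7
  row 8: 1, 2, 3, 4, 5, 6, 7, 8

so w = (5, 7, 8, 1, 4, 2, 6, 3).

D(w) has 17 cells with 4 SE-corners; essential set:

[(3, 4, 0), (3, 6, 1), (5, 3, 1), (7, 3, 2)]


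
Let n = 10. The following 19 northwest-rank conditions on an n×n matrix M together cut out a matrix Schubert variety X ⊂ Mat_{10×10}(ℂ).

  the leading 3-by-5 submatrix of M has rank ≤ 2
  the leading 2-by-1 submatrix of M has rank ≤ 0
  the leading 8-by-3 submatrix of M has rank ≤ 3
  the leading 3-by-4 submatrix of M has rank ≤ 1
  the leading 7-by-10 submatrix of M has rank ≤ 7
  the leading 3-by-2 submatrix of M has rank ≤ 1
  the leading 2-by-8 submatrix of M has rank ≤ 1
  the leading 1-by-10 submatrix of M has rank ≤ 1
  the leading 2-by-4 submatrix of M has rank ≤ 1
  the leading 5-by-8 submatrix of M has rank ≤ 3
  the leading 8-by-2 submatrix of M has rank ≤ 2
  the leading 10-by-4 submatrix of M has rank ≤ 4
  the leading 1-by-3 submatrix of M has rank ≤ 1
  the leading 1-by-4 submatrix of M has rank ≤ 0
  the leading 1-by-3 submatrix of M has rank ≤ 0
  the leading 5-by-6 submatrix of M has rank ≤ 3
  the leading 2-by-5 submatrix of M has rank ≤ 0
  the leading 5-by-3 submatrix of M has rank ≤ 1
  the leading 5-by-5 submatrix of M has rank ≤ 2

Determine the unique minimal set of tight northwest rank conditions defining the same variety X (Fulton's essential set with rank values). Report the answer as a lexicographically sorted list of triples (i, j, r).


Propagating the 19 rank bounds to every northwest block:

  i=1: 0 0 0 0 0 1 1 1 1 1
  i=2: 0 0 0 0 0 1 1 1 2 2
  i=3: 1 1 1 1 1 2 2 2 3 3
  i=4: 1 1 1 2 2 3 3 3 4 4
  i=5: 1 1 1 2 2 3 3 3 4 5
  i=6: 1 2 2 3 3 4 4 4 5 6
  i=7: 1 2 3 4 4 5 5 5 6 7
  i=8: 1 2 3 4 5 6 6 6 7 8
  i=9: 1 2 3 4 5 6 7 7 8 9
  i=10: 1 2 3 4 5 6 7 8 9 10

giving w = (6, 9, 1, 4, 10, 2, 3, 5, 7, 8) via Δ²R.

D(w) has 19 cells with 5 SE-corners; essential set:

[(2, 5, 0), (2, 8, 1), (5, 3, 1), (5, 5, 2), (5, 8, 3)]


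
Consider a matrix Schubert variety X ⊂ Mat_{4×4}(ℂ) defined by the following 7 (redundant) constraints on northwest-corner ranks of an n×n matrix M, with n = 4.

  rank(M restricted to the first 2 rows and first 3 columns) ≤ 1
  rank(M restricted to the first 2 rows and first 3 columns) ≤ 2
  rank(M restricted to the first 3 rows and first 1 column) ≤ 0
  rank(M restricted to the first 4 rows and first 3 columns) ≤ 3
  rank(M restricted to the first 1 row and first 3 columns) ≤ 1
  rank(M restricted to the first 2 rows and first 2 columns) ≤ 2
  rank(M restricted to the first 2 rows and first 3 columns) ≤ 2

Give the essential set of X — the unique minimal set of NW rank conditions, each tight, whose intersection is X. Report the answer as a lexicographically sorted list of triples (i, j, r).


Computing R[i][j] = min implied NW-rank bound (n=4, 7 conditions):

  row 1: 0, 1, 1, 1
  row 2: 0, 1, 1, 2
  row 3: 0, 1, 2, 3
  row 4: 1, 2, 3, 4

second differences of R give the permutation w = (2, 4, 3, 1).

|D(w)|=4, |Ess(w)|=2:

[(2, 3, 1), (3, 1, 0)]


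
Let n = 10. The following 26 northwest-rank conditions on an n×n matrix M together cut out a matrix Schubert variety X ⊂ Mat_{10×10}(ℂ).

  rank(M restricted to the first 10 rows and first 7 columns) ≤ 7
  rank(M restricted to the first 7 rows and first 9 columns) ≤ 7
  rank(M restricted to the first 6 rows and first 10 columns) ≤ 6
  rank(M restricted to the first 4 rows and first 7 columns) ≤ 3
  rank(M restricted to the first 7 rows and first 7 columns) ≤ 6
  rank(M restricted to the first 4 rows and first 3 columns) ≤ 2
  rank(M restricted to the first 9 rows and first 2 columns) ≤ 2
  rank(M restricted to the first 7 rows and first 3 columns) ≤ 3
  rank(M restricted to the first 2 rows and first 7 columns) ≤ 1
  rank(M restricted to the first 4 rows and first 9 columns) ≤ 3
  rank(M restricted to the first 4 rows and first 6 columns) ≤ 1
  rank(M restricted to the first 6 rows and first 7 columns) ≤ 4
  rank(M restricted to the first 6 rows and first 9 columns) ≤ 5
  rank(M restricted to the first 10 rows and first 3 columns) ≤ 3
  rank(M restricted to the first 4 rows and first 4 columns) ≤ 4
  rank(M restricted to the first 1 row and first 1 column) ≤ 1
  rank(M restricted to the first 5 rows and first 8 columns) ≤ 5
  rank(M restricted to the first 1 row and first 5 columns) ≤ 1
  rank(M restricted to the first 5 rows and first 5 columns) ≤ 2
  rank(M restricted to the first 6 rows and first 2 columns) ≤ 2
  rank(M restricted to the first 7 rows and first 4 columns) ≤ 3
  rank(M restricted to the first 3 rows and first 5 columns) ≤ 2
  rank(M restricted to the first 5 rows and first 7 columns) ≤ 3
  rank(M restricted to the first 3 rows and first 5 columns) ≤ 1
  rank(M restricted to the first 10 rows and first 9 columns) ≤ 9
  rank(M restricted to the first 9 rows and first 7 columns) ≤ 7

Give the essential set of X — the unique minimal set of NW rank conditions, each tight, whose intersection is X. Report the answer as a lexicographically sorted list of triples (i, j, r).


Reconstructing r_w from the 26 given conditions:

  i=1: 1 1 1 1 1 1 1 1 1 1
  i=2: 1 1 1 1 1 1 1 2 2 2
  i=3: 1 1 1 1 1 1 2 3 3 3
  i=4: 1 1 1 1 1 1 2 3 3 4
  i=5: 1 2 2 2 2 2 3 4 4 5
  i=6: 1 2 3 3 3 3 4 5 5 6
  i=7: 1 2 3 3 4 4 5 6 6 7
  i=8: 1 2 3 4 5 5 6 7 7 8
  i=9: 1 2 3 4 5 6 7 8 8 9
  i=10: 1 2 3 4 5 6 7 8 9 10

giving w = (1, 8, 7, 10, 2, 3, 5, 4, 6, 9) via Δ²R.

|D(w)|=18, |Ess(w)|=4:

[(2, 7, 1), (4, 6, 1), (4, 9, 3), (7, 4, 3)]


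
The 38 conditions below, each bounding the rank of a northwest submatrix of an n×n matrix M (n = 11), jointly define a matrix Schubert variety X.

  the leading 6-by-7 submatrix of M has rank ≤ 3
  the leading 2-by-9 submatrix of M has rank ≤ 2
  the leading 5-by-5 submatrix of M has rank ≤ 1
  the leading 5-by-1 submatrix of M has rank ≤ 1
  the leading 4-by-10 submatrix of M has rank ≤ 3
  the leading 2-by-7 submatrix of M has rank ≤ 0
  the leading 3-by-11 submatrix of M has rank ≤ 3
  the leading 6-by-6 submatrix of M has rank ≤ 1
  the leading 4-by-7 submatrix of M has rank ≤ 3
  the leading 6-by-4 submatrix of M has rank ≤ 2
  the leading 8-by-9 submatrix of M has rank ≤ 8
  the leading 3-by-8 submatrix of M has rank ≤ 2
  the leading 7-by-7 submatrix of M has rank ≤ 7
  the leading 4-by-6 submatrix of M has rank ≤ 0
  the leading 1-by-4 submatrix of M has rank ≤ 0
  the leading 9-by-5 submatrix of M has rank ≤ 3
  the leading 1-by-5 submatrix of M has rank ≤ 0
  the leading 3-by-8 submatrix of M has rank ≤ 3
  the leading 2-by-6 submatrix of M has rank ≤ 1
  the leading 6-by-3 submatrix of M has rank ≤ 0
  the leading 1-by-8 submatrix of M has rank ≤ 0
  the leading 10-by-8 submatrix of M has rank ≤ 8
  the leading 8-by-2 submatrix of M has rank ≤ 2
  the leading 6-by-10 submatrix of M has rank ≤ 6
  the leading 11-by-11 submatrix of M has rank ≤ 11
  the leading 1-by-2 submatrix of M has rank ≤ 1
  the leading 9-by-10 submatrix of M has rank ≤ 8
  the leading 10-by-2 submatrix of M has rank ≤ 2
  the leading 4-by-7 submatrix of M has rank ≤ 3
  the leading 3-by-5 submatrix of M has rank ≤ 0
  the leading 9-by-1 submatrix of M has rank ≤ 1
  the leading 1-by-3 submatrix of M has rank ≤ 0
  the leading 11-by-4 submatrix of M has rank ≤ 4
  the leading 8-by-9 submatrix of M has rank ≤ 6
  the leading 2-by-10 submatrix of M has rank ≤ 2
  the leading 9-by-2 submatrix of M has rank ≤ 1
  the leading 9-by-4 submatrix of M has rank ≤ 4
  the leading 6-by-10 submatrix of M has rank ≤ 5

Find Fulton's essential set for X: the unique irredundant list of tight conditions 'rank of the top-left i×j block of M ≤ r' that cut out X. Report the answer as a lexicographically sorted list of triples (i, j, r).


Rank table r_w(11×11) implied by the 38 constraints:

  0 0 0 0 0 0 0 0 1 1 1
  0 0 0 0 0 0 0 1 2 2 2
  0 0 0 0 0 0 1 2 3 3 3
  0 0 0 0 0 0 1 2 3 3 4
  0 0 0 1 1 1 2 3 4 4 5
  0 0 0 1 1 1 2 3 4 5 6
  1 1 1 2 2 2 3 4 5 6 7
  1 1 2 3 3 3 4 5 6 7 8
  1 1 2 3 3 4 5 6 7 8 9
  1 2 3 4 4 5 6 7 8 9 10
  1 2 3 4 5 6 7 8 9 10 11

so w = (9, 8, 7, 11, 4, 10, 1, 3, 6, 2, 5).

ℓ(w)=39; the 8 essential cells (i,j,r):

[(1, 8, 0), (2, 7, 0), (4, 6, 0), (4, 10, 3), (6, 3, 0), (6, 6, 1), (9, 2, 1), (9, 5, 3)]


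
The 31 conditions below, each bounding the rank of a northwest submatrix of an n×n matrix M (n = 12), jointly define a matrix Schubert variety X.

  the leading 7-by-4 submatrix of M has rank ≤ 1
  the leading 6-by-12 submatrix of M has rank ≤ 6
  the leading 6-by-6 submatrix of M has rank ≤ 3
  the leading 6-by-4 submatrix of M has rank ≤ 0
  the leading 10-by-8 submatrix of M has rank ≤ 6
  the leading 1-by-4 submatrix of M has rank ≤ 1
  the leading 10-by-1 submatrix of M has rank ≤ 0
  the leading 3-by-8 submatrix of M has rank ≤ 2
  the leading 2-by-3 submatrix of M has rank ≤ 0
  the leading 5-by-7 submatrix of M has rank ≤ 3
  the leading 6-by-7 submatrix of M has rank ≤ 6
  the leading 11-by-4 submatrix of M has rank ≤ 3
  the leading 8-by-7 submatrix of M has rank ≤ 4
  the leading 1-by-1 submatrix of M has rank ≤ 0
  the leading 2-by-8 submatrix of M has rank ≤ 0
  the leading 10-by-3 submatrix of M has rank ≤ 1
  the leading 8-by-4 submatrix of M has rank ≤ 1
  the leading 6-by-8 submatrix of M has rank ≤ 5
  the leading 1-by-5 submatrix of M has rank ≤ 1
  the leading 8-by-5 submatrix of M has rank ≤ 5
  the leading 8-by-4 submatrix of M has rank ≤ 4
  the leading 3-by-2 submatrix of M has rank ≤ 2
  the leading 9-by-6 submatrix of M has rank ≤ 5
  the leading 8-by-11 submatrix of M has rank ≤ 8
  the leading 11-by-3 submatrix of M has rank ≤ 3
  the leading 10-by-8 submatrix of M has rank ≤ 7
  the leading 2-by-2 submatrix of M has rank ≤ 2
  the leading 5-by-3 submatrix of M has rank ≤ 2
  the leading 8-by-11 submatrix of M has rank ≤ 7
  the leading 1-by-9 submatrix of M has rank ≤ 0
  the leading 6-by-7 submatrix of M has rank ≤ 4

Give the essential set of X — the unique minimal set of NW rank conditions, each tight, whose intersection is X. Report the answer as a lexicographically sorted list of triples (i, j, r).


Computing R[i][j] = min implied NW-rank bound (n=12, 31 conditions):

  i=1: 0 0 0 0 0 0 0 0 0 1 1 1
  i=2: 0 0 0 0 0 0 0 0 1 2 2 2
  i=3: 0 0 0 0 1 1 1 1 2 3 3 3
  i=4: 0 0 0 0 1 2 2 2 3 4 4 4
  i=5: 0 0 0 0 1 2 3 3 4 5 5 5
  i=6: 0 0 0 0 1 2 3 4 5 6 6 6
  i=7: 0 1 1 1 2 3 4 5 6 7 7 7
  i=8: 0 1 1 1 2 3 4 5 6 7 7 8
  i=9: 0 1 1 2 3 4 5 6 7 8 8 9
  i=10: 0 1 1 2 3 4 5 6 7 8 9 10
  i=11: 1 2 2 3 4 5 6 7 8 9 10 11
  i=12: 1 2 3 4 5 6 7 8 9 10 11 12

giving w = (10, 9, 5, 6, 7, 8, 2, 12, 4, 11, 1, 3) via Δ²R.

7 SE-corners of the 42-cell Rothe diagram give Ess(w):

[(1, 9, 0), (2, 8, 0), (6, 4, 0), (8, 4, 1), (8, 11, 7), (10, 1, 0), (10, 3, 1)]


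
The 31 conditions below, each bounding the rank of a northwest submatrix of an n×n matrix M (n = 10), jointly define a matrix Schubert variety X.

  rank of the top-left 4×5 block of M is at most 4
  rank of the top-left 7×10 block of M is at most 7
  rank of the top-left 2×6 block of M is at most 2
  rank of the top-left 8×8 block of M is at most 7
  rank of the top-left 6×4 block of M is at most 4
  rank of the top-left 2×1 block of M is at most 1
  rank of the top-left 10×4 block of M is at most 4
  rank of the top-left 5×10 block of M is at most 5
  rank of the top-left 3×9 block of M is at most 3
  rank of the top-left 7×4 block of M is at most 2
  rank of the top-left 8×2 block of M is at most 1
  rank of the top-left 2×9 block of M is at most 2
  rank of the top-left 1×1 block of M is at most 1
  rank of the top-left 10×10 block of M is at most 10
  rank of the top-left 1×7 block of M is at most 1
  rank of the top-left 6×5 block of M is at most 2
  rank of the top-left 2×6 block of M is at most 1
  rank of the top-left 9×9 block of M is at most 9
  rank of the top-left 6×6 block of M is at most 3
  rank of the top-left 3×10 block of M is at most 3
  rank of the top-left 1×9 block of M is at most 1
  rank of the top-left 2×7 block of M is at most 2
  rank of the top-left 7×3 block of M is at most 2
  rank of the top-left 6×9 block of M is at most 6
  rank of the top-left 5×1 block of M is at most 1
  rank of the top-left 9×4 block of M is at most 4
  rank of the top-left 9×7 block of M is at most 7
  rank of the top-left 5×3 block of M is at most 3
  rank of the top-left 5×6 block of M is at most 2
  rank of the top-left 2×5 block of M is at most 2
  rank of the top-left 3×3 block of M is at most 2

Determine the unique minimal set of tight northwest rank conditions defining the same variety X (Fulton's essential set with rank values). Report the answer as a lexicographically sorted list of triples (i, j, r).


Propagating the 31 rank bounds to every northwest block:

  R[1]: 1 | 1 | 1 | 1 | 1 | 1 | 1 | 1 | 1 | 1
  R[2]: 1 | 1 | 1 | 1 | 1 | 1 | 2 | 2 | 2 | 2
  R[3]: 1 | 1 | 2 | 2 | 2 | 2 | 3 | 3 | 3 | 3
  R[4]: 1 | 1 | 2 | 2 | 2 | 2 | 3 | 4 | 4 | 4
  R[5]: 1 | 1 | 2 | 2 | 2 | 2 | 3 | 4 | 5 | 5
  R[6]: 1 | 1 | 2 | 2 | 2 | 3 | 4 | 5 | 6 | 6
  R[7]: 1 | 1 | 2 | 2 | 3 | 4 | 5 | 6 | 7 | 7
  R[8]: 1 | 1 | 2 | 3 | 4 | 5 | 6 | 7 | 8 | 8
  R[9]: 1 | 2 | 3 | 4 | 5 | 6 | 7 | 8 | 9 | 9
  R[10]: 1 | 2 | 3 | 4 | 5 | 6 | 7 | 8 | 9 | 10

reading off 1-entries of Δ²R: w = (1, 7, 3, 8, 9, 6, 5, 4, 2, 10).

5 SE-corners of the 20-cell Rothe diagram give Ess(w):

[(2, 6, 1), (5, 6, 2), (6, 5, 2), (7, 4, 2), (8, 2, 1)]


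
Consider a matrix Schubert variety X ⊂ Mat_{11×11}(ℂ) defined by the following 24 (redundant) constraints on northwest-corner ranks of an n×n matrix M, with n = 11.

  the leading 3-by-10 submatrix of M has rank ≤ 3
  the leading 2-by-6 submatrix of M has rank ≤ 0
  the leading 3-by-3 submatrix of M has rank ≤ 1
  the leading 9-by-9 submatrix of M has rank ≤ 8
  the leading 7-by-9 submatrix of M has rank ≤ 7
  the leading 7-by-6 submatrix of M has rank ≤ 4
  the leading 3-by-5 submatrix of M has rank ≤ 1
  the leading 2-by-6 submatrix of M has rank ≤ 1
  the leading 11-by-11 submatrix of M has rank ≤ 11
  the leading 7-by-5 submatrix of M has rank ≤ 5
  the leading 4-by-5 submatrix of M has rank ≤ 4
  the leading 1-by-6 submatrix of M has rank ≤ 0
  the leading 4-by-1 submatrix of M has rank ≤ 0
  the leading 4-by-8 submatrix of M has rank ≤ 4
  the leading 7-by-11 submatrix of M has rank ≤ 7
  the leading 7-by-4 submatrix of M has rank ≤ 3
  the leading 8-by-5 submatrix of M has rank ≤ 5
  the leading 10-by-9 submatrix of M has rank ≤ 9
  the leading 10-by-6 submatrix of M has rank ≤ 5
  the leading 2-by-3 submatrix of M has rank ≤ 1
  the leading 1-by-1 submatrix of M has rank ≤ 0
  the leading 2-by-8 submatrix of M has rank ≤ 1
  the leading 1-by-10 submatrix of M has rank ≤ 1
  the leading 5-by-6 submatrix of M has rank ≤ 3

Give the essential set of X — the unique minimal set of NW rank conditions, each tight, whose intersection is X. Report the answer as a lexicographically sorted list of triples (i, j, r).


Propagating the 24 rank bounds to every northwest block:

  i=1: 0 | 0 | 0 | 0 | 0 | 0 | 1 | 1 | 1 | 1 | 1
  i=2: 0 | 0 | 0 | 0 | 0 | 0 | 1 | 1 | 2 | 2 | 2
  i=3: 0 | 1 | 1 | 1 | 1 | 1 | 2 | 2 | 3 | 3 | 3
  i=4: 0 | 1 | 2 | 2 | 2 | 2 | 3 | 3 | 4 | 4 | 4
  i=5: 1 | 2 | 3 | 3 | 3 | 3 | 4 | 4 | 5 | 5 | 5
  i=6: 1 | 2 | 3 | 3 | 4 | 4 | 5 | 5 | 6 | 6 | 6
  i=7: 1 | 2 | 3 | 3 | 4 | 4 | 5 | 6 | 7 | 7 | 7
  i=8: 1 | 2 | 3 | 4 | 5 | 5 | 6 | 7 | 8 | 8 | 8
  i=9: 1 | 2 | 3 | 4 | 5 | 5 | 6 | 7 | 8 | 9 | 9
  i=10: 1 | 2 | 3 | 4 | 5 | 5 | 6 | 7 | 8 | 9 | 10
  i=11: 1 | 2 | 3 | 4 | 5 | 6 | 7 | 8 | 9 | 10 | 11

giving w = (7, 9, 2, 3, 1, 5, 8, 4, 10, 11, 6) via Δ²R.

Fulton essential set (6 of the 20 Rothe cells):

[(2, 6, 0), (2, 8, 1), (4, 1, 0), (7, 4, 3), (7, 6, 4), (10, 6, 5)]


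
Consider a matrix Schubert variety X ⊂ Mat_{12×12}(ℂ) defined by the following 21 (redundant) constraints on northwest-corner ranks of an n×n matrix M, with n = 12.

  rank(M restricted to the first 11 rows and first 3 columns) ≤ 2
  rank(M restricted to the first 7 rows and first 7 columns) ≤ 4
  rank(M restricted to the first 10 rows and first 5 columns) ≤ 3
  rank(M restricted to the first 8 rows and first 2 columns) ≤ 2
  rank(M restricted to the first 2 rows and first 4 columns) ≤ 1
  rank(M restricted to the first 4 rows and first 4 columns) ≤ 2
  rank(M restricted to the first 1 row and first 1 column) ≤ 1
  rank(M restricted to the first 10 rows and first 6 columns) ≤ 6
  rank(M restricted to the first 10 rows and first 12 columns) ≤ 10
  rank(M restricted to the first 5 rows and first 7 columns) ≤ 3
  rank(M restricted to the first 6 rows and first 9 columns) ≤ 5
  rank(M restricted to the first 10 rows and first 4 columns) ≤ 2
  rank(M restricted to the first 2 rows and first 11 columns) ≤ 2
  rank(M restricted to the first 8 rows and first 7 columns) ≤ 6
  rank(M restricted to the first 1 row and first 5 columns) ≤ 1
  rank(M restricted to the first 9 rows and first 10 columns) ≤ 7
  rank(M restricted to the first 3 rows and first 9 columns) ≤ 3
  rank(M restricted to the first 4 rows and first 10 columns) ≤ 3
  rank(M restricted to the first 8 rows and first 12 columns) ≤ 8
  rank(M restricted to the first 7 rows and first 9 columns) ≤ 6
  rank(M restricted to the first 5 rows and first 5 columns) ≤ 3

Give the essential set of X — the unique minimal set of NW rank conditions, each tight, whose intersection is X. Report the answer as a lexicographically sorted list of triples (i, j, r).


Rank table r_w(12×12) implied by the 21 constraints:

  1 1 1 1 1 1 1 1 1 1 1 1
  1 1 1 1 2 2 2 2 2 2 2 2
  1 2 2 2 3 3 3 3 3 3 3 3
  1 2 2 2 3 3 3 3 3 3 4 4
  1 2 2 2 3 3 3 4 4 4 5 5
  1 2 2 2 3 4 4 5 5 5 6 6
  1 2 2 2 3 4 4 5 6 6 7 7
  1 2 2 2 3 4 5 6 7 7 8 8
  1 2 2 2 3 4 5 6 7 7 8 9
  1 2 2 2 3 4 5 6 7 8 9 10
  1 2 2 3 4 5 6 7 8 9 10 11
  1 2 3 4 5 6 7 8 9 10 11 12

second differences of R give the permutation w = (1, 5, 2, 11, 8, 6, 9, 7, 12, 10, 4, 3).

Fulton essential set (7 of the 27 Rothe cells):

[(2, 4, 1), (4, 10, 3), (5, 7, 3), (7, 7, 4), (9, 10, 7), (10, 4, 2), (11, 3, 2)]


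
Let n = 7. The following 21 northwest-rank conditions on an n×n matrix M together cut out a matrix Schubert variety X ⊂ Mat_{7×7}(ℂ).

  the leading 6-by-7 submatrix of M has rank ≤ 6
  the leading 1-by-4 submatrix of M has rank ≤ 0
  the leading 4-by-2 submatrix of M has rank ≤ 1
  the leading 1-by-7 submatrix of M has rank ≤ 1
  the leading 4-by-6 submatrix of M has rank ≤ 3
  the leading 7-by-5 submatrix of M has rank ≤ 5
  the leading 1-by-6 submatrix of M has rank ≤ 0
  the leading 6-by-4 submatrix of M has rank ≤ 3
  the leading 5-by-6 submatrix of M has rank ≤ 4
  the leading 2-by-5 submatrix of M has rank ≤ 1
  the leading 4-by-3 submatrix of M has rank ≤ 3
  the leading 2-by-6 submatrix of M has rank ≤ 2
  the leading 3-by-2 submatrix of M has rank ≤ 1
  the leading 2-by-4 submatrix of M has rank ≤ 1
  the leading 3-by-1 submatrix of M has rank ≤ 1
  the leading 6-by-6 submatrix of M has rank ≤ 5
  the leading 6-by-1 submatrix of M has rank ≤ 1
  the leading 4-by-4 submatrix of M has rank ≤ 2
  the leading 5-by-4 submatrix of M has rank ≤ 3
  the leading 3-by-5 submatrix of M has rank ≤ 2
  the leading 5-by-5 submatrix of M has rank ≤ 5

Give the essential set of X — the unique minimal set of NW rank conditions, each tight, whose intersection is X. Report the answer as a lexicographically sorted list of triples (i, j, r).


Recovering R(i,j) via the rank-extension bound from the 21 conditions:

  R[1]: 0, 0, 0, 0, 0, 0, 1
  R[2]: 1, 1, 1, 1, 1, 1, 2
  R[3]: 1, 1, 2, 2, 2, 2, 3
  R[4]: 1, 1, 2, 2, 3, 3, 4
  R[5]: 1, 2, 3, 3, 4, 4, 5
  R[6]: 1, 2, 3, 3, 4, 5, 6
  R[7]: 1, 2, 3, 4, 5, 6, 7

the unique w with this rank table is (7, 1, 3, 5, 2, 6, 4).

|D(w)|=10, |Ess(w)|=4:

[(1, 6, 0), (4, 2, 1), (4, 4, 2), (6, 4, 3)]


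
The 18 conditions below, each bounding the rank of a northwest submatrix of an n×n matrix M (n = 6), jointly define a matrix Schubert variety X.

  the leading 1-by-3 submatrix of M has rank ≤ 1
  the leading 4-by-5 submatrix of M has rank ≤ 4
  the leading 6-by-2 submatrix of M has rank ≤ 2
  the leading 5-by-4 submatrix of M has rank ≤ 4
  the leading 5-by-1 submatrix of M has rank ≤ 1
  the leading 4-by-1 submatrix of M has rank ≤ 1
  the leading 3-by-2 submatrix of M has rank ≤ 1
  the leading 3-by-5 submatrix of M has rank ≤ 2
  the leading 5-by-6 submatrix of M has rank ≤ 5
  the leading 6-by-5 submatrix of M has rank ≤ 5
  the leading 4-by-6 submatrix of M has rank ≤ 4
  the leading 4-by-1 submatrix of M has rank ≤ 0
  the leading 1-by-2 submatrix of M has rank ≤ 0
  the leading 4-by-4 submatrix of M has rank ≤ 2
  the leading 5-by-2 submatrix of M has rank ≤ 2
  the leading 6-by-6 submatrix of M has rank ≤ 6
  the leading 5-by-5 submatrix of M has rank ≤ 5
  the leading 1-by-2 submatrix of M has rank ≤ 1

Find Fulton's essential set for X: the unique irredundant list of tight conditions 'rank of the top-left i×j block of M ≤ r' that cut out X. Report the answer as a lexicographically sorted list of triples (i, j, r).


Propagating the 18 rank bounds to every northwest block:

  i=1: 0  0  1  1  1  1
  i=2: 0  1  2  2  2  2
  i=3: 0  1  2  2  2  3
  i=4: 0  1  2  2  3  4
  i=5: 1  2  3  3  4  5
  i=6: 1  2  3  4  5  6

hence w(1..6) = (3, 2, 6, 5, 1, 4).

Rothe diagram D(w) (8 cells), 4 SE-corners (essential conditions):

[(1, 2, 0), (3, 5, 2), (4, 1, 0), (4, 4, 2)]


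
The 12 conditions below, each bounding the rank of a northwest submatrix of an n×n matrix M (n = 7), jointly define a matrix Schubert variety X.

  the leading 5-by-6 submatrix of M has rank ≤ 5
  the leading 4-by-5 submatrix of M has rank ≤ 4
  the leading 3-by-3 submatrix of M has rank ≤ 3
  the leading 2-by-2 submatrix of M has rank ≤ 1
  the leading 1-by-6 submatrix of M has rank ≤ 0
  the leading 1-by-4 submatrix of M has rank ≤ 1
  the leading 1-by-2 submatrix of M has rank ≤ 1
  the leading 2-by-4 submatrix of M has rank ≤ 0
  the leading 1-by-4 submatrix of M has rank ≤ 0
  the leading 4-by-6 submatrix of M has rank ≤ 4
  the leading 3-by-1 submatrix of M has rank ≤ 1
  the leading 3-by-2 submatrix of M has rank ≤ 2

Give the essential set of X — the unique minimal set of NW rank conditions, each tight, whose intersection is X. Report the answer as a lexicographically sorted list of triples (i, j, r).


The tightest implied rank at each (i,j), from the 12 conditions:

  row 1: 0 | 0 | 0 | 0 | 0 | 0 | 1
  row 2: 0 | 0 | 0 | 0 | 1 | 1 | 2
  row 3: 1 | 1 | 1 | 1 | 2 | 2 | 3
  row 4: 1 | 2 | 2 | 2 | 3 | 3 | 4
  row 5: 1 | 2 | 3 | 3 | 4 | 4 | 5
  row 6: 1 | 2 | 3 | 4 | 5 | 5 | 6
  row 7: 1 | 2 | 3 | 4 | 5 | 6 | 7

the unique w with this rank table is (7, 5, 1, 2, 3, 4, 6).

ℓ(w)=10; the 2 essential cells (i,j,r):

[(1, 6, 0), (2, 4, 0)]


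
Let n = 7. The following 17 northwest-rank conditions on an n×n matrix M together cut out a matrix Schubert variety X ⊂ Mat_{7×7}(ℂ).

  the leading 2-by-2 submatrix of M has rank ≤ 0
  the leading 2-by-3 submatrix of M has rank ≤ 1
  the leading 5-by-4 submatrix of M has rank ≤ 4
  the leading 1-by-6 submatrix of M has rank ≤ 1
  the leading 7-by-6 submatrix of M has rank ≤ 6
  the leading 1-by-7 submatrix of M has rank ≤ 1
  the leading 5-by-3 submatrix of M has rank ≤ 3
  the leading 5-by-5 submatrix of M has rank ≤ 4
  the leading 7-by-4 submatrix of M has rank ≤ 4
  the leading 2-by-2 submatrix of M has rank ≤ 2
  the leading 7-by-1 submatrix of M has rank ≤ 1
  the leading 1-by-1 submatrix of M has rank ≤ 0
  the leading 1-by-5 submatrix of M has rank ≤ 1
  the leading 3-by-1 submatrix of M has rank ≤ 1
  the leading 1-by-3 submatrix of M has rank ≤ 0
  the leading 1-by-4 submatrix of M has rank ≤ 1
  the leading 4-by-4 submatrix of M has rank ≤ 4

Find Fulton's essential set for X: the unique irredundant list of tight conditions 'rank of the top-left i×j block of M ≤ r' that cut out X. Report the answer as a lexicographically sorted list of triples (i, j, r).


Recovering R(i,j) via the rank-extension bound from the 17 conditions:

  0 0 0 1 1 1 1
  0 0 1 2 2 2 2
  1 1 2 3 3 3 3
  1 2 3 4 4 4 4
  1 2 3 4 4 5 5
  1 2 3 4 5 6 6
  1 2 3 4 5 6 7

hence w(1..7) = (4, 3, 1, 2, 6, 5, 7).

|D(w)|=6, |Ess(w)|=3:

[(1, 3, 0), (2, 2, 0), (5, 5, 4)]


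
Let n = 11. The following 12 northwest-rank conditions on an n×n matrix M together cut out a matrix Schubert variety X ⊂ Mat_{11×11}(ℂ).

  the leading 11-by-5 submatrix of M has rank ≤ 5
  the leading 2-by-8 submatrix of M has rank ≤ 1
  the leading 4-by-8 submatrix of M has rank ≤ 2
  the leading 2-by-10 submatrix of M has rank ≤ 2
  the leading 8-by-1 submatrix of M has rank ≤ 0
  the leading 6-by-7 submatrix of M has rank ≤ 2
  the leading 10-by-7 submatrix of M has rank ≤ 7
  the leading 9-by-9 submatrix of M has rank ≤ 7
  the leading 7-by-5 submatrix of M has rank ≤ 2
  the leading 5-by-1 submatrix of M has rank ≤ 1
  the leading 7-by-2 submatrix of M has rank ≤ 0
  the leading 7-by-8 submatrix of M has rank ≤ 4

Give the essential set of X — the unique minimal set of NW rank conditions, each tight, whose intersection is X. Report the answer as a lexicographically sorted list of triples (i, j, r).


Computing R[i][j] = min implied NW-rank bound (n=11, 12 conditions):

  R[1]: 0, 0, 1, 1, 1, 1, 1, 1, 1, 1, 1
  R[2]: 0, 0, 1, 1, 1, 1, 1, 1, 2, 2, 2
  R[3]: 0, 0, 1, 2, 2, 2, 2, 2, 3, 3, 3
  R[4]: 0, 0, 1, 2, 2, 2, 2, 2, 3, 4, 4
  R[5]: 0, 0, 1, 2, 2, 2, 2, 3, 4, 5, 5
  R[6]: 0, 0, 1, 2, 2, 2, 2, 3, 4, 5, 6
  R[7]: 0, 0, 1, 2, 2, 3, 3, 4, 5, 6, 7
  R[8]: 0, 1, 2, 3, 3, 4, 4, 5, 6, 7, 8
  R[9]: 1, 2, 3, 4, 4, 5, 5, 6, 7, 8, 9
  R[10]: 1, 2, 3, 4, 5, 6, 6, 7, 8, 9, 10
  R[11]: 1, 2, 3, 4, 5, 6, 7, 8, 9, 10, 11

reading off 1-entries of Δ²R: w = (3, 9, 4, 10, 8, 11, 6, 2, 1, 5, 7).

D(w) has 31 cells with 6 SE-corners; essential set:

[(2, 8, 1), (4, 8, 2), (6, 7, 2), (7, 2, 0), (7, 5, 2), (8, 1, 0)]


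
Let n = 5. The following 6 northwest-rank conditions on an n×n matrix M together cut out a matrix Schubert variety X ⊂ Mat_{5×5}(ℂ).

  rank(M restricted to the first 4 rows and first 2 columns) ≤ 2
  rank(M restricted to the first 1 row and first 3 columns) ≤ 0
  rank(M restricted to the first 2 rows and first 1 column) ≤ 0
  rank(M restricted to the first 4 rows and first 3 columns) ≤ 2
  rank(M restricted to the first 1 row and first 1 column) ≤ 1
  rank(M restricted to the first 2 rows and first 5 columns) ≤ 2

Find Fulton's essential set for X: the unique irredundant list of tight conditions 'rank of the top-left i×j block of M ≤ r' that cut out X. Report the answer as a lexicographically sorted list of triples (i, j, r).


Computing R[i][j] = min implied NW-rank bound (n=5, 6 conditions):

  i=1: 0 | 0 | 0 | 1 | 1
  i=2: 0 | 1 | 1 | 2 | 2
  i=3: 1 | 2 | 2 | 3 | 3
  i=4: 1 | 2 | 2 | 3 | 4
  i=5: 1 | 2 | 3 | 4 | 5

the unique w with this rank table is (4, 2, 1, 5, 3).

D(w) has 5 cells with 3 SE-corners; essential set:

[(1, 3, 0), (2, 1, 0), (4, 3, 2)]


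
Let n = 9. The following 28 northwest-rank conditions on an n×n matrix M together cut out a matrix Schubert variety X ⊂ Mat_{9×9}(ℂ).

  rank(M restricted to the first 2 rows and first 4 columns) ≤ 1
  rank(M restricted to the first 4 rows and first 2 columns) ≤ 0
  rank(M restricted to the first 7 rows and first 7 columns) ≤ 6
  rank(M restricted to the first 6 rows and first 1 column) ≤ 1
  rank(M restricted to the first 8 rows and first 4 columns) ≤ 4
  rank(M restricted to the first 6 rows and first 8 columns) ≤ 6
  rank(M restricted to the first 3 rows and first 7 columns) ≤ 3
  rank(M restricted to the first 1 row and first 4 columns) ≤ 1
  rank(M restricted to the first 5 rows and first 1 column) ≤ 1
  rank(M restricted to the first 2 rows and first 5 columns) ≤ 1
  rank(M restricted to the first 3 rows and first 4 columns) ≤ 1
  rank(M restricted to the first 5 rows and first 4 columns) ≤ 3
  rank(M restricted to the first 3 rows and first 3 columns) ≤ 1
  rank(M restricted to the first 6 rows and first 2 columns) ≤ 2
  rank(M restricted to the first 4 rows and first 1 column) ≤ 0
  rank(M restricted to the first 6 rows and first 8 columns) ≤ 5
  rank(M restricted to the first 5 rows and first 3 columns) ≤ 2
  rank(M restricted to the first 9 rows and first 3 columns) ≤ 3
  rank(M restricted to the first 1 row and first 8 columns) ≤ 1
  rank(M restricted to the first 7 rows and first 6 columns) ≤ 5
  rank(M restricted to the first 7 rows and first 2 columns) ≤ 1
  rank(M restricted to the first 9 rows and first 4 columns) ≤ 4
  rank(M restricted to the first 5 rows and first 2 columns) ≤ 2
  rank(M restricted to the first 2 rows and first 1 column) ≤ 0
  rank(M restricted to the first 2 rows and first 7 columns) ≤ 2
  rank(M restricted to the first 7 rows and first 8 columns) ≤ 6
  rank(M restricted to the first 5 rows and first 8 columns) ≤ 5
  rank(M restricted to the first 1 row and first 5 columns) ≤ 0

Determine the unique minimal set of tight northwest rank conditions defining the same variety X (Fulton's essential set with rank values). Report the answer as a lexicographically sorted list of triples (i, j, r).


The tightest implied rank at each (i,j), from the 28 conditions:

  R[1]: 0, 0, 0, 0, 0, 1, 1, 1, 1
  R[2]: 0, 0, 1, 1, 1, 2, 2, 2, 2
  R[3]: 0, 0, 1, 1, 2, 3, 3, 3, 3
  R[4]: 0, 0, 1, 2, 3, 4, 4, 4, 4
  R[5]: 1, 1, 2, 3, 4, 5, 5, 5, 5
  R[6]: 1, 1, 2, 3, 4, 5, 5, 5, 6
  R[7]: 1, 1, 2, 3, 4, 5, 6, 6, 7
  R[8]: 1, 2, 3, 4, 5, 6, 7, 7, 8
  R[9]: 1, 2, 3, 4, 5, 6, 7, 8, 9

so w = (6, 3, 5, 4, 1, 9, 7, 2, 8).

D(w) has 16 cells with 5 SE-corners; essential set:

[(1, 5, 0), (3, 4, 1), (4, 2, 0), (6, 8, 5), (7, 2, 1)]
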